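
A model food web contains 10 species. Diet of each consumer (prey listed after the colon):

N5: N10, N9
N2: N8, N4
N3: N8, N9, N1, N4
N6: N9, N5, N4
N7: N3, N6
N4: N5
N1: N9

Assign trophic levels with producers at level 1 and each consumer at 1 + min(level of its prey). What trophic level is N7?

N9 is a producer → level 1.
N6 eats N9 → level 2.
N7 eats N6 → level 3.
No prey of N7 is below level 2, so 3 is the minimum.

Trophic level 3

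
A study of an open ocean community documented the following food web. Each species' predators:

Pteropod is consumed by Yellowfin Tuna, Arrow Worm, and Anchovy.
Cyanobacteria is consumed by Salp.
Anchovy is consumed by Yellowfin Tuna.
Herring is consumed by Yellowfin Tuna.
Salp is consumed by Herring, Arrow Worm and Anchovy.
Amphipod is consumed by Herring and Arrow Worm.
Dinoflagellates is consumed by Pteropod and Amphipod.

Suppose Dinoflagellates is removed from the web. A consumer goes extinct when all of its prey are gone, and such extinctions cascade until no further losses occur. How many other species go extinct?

2

Remove Dinoflagellates.
Round 1: Amphipod (all prey gone), Pteropod (all prey gone) → extinct.
No further losses. Total secondary extinctions: 2.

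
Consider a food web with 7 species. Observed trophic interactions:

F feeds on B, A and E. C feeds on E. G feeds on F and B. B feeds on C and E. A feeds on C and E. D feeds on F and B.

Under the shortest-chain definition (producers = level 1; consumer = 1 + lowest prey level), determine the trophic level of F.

E is a producer → level 1.
F eats E → level 2.

Trophic level 2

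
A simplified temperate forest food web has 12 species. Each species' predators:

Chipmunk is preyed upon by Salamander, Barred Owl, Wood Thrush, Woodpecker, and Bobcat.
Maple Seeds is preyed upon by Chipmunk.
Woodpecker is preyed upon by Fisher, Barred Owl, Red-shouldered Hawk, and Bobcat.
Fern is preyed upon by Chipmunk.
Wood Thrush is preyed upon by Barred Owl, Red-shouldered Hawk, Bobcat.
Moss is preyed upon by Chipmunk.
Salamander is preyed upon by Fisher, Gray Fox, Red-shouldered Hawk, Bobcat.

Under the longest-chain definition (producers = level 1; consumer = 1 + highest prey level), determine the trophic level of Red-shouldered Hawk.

Trophic level 4

Fern is a producer → level 1.
Chipmunk eats Fern (level 1); other prey at levels: Maple Seeds 1, Moss 1 → level 2.
Woodpecker eats Chipmunk → level 3.
Red-shouldered Hawk eats Woodpecker (level 3); other prey at levels: Salamander 3, Wood Thrush 3 → level 4.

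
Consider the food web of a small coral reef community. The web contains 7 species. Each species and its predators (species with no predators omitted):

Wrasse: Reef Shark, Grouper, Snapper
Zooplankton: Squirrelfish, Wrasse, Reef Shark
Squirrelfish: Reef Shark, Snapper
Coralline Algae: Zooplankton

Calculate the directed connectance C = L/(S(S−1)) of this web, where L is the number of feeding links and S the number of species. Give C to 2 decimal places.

The web has S = 7 species and L = 9 feeding links.
C = L / (S(S−1)) = 9 / 42 = 0.2143 ≈ 0.21.

C = 0.21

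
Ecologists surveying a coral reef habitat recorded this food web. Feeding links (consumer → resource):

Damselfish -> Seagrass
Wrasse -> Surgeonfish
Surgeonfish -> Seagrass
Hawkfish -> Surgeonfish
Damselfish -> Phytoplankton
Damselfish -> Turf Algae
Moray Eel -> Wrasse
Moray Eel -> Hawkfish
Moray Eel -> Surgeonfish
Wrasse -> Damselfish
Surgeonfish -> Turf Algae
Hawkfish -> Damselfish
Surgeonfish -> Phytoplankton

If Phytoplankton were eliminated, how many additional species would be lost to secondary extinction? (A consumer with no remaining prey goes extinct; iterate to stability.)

Remove Phytoplankton.
Every predator of it retains at least one other prey: Surgeonfish still has Seagrass, Turf Algae; Damselfish still has Seagrass, Turf Algae.
No consumer loses all prey, so no secondary extinctions occur.

0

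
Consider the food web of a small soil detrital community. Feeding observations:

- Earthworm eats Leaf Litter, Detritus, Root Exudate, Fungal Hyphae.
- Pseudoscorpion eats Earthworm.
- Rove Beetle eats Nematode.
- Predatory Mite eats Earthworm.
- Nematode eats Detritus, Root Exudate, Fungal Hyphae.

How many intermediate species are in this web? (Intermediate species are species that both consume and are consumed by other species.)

Intermediate species (has both prey and predators): Earthworm, Nematode.
Count: 2.

2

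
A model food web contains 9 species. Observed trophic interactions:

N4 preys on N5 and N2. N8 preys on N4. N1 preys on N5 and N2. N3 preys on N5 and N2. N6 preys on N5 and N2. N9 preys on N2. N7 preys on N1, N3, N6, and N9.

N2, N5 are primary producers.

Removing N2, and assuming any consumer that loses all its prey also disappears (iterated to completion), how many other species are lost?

Remove N2.
Round 1: N9 (all prey gone) → extinct.
No further losses. Total secondary extinctions: 1.

1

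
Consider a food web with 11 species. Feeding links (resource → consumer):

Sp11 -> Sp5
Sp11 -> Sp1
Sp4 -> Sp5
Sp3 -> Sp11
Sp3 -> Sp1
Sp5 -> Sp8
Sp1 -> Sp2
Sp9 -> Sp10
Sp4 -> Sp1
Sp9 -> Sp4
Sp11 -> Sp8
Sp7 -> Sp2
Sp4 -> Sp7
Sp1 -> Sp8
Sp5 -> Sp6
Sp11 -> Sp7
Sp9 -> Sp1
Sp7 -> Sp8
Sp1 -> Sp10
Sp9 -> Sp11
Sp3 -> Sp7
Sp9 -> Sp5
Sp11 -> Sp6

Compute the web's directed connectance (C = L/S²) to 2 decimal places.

The web has S = 11 species and L = 23 feeding links.
C = L / S² = 23 / 121 = 0.1901 ≈ 0.19.

C = 0.19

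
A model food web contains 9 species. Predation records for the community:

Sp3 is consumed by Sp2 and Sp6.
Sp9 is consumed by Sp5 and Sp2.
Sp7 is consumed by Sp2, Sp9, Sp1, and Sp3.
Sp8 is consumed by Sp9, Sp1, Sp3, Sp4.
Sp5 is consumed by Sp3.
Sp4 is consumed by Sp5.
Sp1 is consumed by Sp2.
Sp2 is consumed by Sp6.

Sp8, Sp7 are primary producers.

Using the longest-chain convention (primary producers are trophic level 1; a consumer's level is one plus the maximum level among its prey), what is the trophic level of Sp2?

Sp8 is a producer → level 1.
Sp9 eats Sp8 (level 1); other prey at levels: Sp7 1 → level 2.
Sp5 eats Sp9 (level 2); other prey at levels: Sp4 2 → level 3.
Sp3 eats Sp5 (level 3); other prey at levels: Sp8 1, Sp7 1 → level 4.
Sp2 eats Sp3 (level 4); other prey at levels: Sp7 1, Sp1 2, Sp9 2 → level 5.

Trophic level 5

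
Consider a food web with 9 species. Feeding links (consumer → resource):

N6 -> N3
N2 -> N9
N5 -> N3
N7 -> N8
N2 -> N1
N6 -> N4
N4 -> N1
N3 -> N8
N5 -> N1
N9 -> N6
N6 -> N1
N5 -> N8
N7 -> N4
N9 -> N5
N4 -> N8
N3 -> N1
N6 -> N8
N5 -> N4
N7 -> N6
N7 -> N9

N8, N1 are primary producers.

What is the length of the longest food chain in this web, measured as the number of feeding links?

4 links

One longest chain: N8 → N3 → N5 → N9 → N7.
It has 5 species and 4 links.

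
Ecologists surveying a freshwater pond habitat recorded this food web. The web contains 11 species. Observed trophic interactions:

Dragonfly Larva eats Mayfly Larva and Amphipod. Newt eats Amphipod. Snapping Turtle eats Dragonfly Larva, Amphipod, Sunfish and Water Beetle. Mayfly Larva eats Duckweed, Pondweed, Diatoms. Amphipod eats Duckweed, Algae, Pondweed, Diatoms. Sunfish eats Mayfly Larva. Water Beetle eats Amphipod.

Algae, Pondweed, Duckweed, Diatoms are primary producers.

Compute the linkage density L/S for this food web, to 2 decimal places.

L/S = 1.45

There are L = 16 links among S = 11 species.
L/S = 16/11 = 1.4545 ≈ 1.45.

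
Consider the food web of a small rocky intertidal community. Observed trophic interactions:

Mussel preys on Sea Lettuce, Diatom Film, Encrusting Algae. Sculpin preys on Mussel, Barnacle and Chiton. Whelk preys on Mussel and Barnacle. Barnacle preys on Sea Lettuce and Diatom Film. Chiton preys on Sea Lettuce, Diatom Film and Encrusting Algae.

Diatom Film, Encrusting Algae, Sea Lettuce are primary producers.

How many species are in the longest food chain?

One longest chain: Diatom Film → Barnacle → Sculpin.
It has 3 species and 2 links.

3 species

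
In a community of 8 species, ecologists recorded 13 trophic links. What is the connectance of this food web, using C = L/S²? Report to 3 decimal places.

The web has S = 8 species and L = 13 feeding links.
C = L / S² = 13 / 64 = 0.2031 ≈ 0.203.

C = 0.203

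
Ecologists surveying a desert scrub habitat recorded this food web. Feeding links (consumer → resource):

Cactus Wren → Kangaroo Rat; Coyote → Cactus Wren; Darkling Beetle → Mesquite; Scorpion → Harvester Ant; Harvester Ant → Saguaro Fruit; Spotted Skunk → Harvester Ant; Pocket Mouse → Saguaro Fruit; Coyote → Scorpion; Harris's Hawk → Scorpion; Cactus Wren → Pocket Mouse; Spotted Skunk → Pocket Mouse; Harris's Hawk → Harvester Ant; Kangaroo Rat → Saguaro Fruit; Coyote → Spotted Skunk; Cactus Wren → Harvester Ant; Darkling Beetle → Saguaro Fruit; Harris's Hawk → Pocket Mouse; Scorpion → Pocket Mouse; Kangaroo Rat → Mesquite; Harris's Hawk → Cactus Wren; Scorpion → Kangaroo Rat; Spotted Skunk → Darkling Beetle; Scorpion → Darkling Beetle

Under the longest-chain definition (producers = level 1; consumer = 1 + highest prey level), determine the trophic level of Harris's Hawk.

Saguaro Fruit is a producer → level 1.
Kangaroo Rat eats Saguaro Fruit (level 1); other prey at levels: Mesquite 1 → level 2.
Scorpion eats Kangaroo Rat (level 2); other prey at levels: Pocket Mouse 2, Harvester Ant 2, Darkling Beetle 2 → level 3.
Harris's Hawk eats Scorpion (level 3); other prey at levels: Pocket Mouse 2, Harvester Ant 2, Cactus Wren 3 → level 4.

Trophic level 4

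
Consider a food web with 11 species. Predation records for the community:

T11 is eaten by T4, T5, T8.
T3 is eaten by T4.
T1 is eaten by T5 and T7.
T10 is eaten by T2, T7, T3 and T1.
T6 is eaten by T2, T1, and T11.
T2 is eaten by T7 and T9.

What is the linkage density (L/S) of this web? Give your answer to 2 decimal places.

L/S = 1.36

There are L = 15 links among S = 11 species.
L/S = 15/11 = 1.3636 ≈ 1.36.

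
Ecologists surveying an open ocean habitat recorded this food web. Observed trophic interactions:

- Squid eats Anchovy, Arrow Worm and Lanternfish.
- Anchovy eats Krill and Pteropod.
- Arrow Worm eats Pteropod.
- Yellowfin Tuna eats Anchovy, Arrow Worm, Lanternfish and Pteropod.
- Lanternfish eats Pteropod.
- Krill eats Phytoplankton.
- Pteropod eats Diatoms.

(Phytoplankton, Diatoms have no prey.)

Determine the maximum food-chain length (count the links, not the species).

One longest chain: Phytoplankton → Krill → Anchovy → Squid.
It has 4 species and 3 links.

3 links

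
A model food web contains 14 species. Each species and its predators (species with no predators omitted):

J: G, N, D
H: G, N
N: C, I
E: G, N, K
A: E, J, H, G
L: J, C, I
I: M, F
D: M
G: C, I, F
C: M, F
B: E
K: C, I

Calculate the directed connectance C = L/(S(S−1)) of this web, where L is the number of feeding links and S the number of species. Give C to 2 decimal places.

C = 0.15

The web has S = 14 species and L = 28 feeding links.
C = L / (S(S−1)) = 28 / 182 = 0.1538 ≈ 0.15.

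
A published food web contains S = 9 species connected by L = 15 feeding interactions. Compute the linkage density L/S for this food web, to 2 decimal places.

There are L = 15 links among S = 9 species.
L/S = 15/9 = 1.6667 ≈ 1.67.

L/S = 1.67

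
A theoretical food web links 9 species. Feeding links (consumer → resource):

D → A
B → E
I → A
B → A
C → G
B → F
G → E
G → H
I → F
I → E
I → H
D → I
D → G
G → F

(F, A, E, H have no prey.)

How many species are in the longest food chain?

One longest chain: F → G → C.
It has 3 species and 2 links.

3 species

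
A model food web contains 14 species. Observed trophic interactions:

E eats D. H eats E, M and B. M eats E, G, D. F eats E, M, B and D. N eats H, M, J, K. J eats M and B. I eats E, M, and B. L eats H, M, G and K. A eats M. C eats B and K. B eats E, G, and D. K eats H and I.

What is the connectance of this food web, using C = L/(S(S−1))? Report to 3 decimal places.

The web has S = 14 species and L = 32 feeding links.
C = L / (S(S−1)) = 32 / 182 = 0.1758 ≈ 0.176.

C = 0.176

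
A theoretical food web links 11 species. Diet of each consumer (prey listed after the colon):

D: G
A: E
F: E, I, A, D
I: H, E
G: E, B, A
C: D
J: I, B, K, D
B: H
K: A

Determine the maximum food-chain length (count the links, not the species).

One longest chain: H → B → G → D → J.
It has 5 species and 4 links.

4 links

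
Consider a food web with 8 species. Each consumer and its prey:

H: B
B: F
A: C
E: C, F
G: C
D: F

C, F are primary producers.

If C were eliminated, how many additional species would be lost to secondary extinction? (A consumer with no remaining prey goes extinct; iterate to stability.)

Remove C.
Round 1: A (all prey gone), G (all prey gone) → extinct.
No further losses. Total secondary extinctions: 2.

2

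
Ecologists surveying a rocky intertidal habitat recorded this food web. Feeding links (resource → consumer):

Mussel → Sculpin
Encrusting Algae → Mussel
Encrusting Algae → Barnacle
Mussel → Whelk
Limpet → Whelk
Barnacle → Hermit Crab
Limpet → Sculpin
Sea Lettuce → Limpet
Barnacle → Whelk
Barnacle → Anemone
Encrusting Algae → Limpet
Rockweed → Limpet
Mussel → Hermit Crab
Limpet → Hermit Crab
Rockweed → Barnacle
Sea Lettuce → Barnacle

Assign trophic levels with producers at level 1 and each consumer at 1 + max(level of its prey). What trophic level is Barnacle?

Trophic level 2

Sea Lettuce is a producer → level 1.
Barnacle eats Sea Lettuce (level 1); other prey at levels: Rockweed 1, Encrusting Algae 1 → level 2.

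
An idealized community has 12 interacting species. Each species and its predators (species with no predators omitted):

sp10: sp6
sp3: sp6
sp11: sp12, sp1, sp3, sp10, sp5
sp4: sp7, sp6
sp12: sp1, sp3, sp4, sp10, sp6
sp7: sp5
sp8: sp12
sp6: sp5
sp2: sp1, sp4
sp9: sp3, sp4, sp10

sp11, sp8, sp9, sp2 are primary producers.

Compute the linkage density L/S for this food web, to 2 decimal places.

There are L = 22 links among S = 12 species.
L/S = 22/12 = 1.8333 ≈ 1.83.

L/S = 1.83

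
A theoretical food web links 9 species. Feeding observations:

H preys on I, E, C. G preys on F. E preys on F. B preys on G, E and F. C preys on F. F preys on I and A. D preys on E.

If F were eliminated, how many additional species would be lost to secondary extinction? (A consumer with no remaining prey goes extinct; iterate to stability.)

5

Remove F.
Round 1: E (all prey gone), C (all prey gone), G (all prey gone) → extinct.
Round 2: D (all prey gone), B (all prey gone) → extinct.
No further losses. Total secondary extinctions: 5.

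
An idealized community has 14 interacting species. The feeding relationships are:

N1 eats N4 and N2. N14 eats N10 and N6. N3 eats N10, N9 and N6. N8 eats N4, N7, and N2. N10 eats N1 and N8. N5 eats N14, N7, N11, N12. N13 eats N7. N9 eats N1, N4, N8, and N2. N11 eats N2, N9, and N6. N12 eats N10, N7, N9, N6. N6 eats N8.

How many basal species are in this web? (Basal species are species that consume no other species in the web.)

3

Basal species (no prey listed): N4, N7, N2.
Count: 3.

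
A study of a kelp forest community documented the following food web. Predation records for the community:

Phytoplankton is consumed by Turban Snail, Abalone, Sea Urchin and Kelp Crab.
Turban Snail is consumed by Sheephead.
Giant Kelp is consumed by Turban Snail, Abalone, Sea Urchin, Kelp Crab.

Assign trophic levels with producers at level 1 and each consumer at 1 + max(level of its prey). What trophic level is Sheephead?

Trophic level 3

Phytoplankton is a producer → level 1.
Turban Snail eats Phytoplankton (level 1); other prey at levels: Giant Kelp 1 → level 2.
Sheephead eats Turban Snail → level 3.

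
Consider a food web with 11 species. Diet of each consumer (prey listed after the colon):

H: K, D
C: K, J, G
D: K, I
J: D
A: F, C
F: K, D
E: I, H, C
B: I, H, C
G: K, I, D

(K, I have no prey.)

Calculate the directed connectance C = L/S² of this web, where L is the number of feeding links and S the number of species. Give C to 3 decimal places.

The web has S = 11 species and L = 21 feeding links.
C = L / S² = 21 / 121 = 0.1736 ≈ 0.174.

C = 0.174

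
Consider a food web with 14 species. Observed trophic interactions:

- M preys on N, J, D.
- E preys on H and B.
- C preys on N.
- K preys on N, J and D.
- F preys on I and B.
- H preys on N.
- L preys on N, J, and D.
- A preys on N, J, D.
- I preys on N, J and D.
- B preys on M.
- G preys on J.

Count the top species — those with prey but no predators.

7

Top species (has prey, but nothing eats it): K, C, G, A, L, F, E.
Count: 7.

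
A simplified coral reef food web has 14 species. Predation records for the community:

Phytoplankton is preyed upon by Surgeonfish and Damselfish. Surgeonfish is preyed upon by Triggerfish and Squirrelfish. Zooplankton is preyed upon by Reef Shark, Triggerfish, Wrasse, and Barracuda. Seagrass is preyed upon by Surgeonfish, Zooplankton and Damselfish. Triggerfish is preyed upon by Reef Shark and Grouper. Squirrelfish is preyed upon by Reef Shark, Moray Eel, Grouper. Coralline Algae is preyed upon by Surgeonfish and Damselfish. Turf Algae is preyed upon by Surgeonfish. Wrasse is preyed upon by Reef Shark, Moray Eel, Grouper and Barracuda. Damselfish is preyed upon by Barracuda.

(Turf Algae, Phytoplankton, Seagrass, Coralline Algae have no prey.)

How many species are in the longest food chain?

One longest chain: Turf Algae → Surgeonfish → Squirrelfish → Grouper.
It has 4 species and 3 links.

4 species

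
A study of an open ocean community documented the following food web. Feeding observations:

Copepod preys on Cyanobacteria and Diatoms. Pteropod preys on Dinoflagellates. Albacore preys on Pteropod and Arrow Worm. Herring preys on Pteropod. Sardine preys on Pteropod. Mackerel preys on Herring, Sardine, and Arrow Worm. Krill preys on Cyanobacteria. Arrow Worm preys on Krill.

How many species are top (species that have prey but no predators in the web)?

3

Top species (has prey, but nothing eats it): Copepod, Mackerel, Albacore.
Count: 3.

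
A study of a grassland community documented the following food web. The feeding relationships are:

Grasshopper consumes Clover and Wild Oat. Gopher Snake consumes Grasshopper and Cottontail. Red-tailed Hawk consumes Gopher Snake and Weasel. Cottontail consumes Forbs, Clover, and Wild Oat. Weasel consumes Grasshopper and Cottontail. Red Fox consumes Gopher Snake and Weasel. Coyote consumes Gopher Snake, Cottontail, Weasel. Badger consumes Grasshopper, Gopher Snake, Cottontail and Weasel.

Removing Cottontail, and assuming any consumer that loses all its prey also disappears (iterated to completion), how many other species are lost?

0

Remove Cottontail.
Every predator of it retains at least one other prey: Weasel still has Grasshopper; Gopher Snake still has Grasshopper; Badger still has Grasshopper, Weasel, Gopher Snake; Coyote still has Weasel, Gopher Snake.
No consumer loses all prey, so no secondary extinctions occur.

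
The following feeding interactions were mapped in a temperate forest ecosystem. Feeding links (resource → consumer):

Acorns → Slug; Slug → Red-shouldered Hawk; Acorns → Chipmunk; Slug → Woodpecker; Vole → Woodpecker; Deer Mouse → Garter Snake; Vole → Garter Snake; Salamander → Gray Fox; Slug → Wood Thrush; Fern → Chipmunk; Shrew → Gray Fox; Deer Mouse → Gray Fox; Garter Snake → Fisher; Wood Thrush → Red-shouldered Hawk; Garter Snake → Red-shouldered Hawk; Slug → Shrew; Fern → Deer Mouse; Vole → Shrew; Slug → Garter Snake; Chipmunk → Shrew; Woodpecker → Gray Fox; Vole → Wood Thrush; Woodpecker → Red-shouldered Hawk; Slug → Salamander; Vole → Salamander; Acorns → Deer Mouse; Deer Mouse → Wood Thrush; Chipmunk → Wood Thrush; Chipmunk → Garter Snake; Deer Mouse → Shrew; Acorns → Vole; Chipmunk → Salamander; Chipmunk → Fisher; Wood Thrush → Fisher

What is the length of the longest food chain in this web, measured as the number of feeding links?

One longest chain: Fern → Deer Mouse → Wood Thrush → Fisher.
It has 4 species and 3 links.

3 links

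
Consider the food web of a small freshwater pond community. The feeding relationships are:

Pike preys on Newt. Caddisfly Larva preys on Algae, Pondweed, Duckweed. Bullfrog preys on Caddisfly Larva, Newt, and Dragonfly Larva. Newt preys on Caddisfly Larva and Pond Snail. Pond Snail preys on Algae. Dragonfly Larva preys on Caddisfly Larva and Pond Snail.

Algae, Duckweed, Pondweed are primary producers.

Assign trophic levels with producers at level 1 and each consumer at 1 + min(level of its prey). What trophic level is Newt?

Trophic level 3

Algae is a producer → level 1.
Pond Snail eats Algae → level 2.
Newt eats Pond Snail → level 3.
No prey of Newt is below level 2, so 3 is the minimum.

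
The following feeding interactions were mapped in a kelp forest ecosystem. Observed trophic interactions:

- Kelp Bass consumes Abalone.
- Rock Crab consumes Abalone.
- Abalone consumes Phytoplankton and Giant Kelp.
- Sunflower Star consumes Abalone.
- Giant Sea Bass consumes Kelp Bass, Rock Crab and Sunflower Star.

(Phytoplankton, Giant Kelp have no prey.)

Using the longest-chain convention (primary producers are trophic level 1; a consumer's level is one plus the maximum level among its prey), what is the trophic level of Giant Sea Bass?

Phytoplankton is a producer → level 1.
Abalone eats Phytoplankton (level 1); other prey at levels: Giant Kelp 1 → level 2.
Sunflower Star eats Abalone → level 3.
Giant Sea Bass eats Sunflower Star (level 3); other prey at levels: Kelp Bass 3, Rock Crab 3 → level 4.

Trophic level 4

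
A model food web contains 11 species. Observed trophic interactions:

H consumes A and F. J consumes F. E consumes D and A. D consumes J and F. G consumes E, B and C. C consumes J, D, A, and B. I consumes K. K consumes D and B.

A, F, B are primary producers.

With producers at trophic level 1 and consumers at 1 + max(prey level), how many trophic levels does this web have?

5

Producers (level 1): A, F, B.
F → J → D → C → G gives G level 5.
No species has a prey at level 5, so no species reaches level 6.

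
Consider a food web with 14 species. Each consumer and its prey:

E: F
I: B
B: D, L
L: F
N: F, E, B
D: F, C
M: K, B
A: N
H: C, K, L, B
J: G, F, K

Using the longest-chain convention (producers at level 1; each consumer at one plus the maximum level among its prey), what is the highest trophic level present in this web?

Producers (level 1): G, F, C, K.
F → D → B → N → A gives A level 5.
No species has a prey at level 5, so no species reaches level 6.

5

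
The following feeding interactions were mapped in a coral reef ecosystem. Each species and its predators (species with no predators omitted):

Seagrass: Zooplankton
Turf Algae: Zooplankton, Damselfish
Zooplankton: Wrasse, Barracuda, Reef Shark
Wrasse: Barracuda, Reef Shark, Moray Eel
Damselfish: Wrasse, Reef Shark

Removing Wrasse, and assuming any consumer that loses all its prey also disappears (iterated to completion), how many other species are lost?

1

Remove Wrasse.
Round 1: Moray Eel (all prey gone) → extinct.
No further losses. Total secondary extinctions: 1.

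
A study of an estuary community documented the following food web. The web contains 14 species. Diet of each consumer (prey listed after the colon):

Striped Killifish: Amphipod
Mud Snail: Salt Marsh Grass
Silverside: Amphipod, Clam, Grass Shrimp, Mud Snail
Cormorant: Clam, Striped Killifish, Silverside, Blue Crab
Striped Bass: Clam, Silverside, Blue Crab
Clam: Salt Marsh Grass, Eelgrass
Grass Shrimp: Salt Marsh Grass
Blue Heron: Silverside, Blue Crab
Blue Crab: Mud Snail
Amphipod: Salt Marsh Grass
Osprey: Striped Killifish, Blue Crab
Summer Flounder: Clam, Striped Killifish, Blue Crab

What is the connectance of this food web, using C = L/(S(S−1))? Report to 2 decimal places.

C = 0.14

The web has S = 14 species and L = 25 feeding links.
C = L / (S(S−1)) = 25 / 182 = 0.1374 ≈ 0.14.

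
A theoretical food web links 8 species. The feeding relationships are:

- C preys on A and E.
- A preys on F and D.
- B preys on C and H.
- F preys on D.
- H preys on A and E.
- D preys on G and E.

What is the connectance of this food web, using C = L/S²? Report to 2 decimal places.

C = 0.17

The web has S = 8 species and L = 11 feeding links.
C = L / S² = 11 / 64 = 0.1719 ≈ 0.17.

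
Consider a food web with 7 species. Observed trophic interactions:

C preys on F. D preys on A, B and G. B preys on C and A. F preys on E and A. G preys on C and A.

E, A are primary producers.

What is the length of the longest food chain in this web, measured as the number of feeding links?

4 links

One longest chain: E → F → C → G → D.
It has 5 species and 4 links.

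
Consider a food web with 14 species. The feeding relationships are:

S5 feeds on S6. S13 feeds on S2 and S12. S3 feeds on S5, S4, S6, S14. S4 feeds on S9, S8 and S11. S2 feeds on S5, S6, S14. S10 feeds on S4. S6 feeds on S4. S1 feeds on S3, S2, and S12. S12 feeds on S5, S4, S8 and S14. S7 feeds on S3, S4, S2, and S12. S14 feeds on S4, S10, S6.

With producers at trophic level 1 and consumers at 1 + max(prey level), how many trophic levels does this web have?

6

Producers (level 1): S8, S9, S11.
S8 → S4 → S6 → S5 → S3 → S7 gives S7 level 6.
No species has a prey at level 6, so no species reaches level 7.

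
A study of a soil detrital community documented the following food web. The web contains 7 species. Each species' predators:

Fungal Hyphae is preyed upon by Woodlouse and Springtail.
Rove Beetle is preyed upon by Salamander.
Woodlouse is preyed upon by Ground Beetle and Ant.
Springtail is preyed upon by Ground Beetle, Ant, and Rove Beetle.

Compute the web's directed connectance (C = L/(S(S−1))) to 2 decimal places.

C = 0.19

The web has S = 7 species and L = 8 feeding links.
C = L / (S(S−1)) = 8 / 42 = 0.1905 ≈ 0.19.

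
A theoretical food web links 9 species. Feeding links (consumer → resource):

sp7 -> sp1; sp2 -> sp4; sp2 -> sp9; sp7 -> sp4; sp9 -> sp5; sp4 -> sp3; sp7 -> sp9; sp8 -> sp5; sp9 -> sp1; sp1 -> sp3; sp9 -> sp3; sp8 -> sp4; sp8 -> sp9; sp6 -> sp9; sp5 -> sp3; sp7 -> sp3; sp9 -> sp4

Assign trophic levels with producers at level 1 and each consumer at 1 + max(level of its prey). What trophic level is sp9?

Trophic level 3

sp3 is a producer → level 1.
sp4 eats sp3 → level 2.
sp9 eats sp4 (level 2); other prey at levels: sp3 1, sp5 2, sp1 2 → level 3.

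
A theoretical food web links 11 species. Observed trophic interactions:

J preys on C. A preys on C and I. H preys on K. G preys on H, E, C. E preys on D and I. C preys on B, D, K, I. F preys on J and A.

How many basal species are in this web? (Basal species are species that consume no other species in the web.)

Basal species (no prey listed): D, K, I, B.
Count: 4.

4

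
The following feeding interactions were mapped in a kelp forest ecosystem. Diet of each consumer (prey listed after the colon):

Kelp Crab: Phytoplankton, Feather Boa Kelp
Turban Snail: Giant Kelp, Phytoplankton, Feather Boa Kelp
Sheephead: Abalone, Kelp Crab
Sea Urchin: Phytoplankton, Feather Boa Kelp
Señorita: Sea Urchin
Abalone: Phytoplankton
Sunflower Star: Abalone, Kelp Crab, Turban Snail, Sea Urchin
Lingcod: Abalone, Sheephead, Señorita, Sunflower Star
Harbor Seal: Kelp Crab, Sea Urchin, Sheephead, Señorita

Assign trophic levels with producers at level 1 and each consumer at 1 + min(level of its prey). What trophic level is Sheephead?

Trophic level 3

Phytoplankton is a producer → level 1.
Abalone eats Phytoplankton → level 2.
Sheephead eats Abalone → level 3.
No prey of Sheephead is below level 2, so 3 is the minimum.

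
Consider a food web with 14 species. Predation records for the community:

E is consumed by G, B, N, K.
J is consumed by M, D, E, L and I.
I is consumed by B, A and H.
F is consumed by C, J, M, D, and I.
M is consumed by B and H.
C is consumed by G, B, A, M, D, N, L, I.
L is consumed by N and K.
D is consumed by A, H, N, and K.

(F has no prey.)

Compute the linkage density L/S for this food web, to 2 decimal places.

There are L = 33 links among S = 14 species.
L/S = 33/14 = 2.3571 ≈ 2.36.

L/S = 2.36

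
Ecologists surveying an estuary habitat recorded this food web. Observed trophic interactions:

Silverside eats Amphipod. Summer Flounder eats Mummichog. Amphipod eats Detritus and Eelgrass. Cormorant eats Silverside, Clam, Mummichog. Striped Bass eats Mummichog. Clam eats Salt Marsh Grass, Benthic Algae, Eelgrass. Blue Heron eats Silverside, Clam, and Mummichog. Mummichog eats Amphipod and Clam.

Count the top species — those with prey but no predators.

4

Top species (has prey, but nothing eats it): Striped Bass, Blue Heron, Summer Flounder, Cormorant.
Count: 4.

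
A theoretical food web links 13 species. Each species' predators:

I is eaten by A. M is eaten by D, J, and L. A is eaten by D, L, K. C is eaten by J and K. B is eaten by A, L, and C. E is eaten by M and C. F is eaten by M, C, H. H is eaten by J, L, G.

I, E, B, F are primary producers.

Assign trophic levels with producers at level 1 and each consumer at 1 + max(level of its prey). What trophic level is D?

Trophic level 3

E is a producer → level 1.
M eats E (level 1); other prey at levels: F 1 → level 2.
D eats M (level 2); other prey at levels: A 2 → level 3.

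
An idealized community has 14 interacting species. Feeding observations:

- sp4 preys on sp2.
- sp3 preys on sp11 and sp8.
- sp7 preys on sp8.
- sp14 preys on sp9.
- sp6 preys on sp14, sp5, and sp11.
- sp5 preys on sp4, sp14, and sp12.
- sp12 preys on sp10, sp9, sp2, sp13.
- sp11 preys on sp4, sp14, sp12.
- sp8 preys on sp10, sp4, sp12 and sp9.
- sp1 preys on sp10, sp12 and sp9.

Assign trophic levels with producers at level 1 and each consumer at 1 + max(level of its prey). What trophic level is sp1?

Trophic level 3

sp2 is a producer → level 1.
sp12 eats sp2 (level 1); other prey at levels: sp13 1, sp10 1, sp9 1 → level 2.
sp1 eats sp12 (level 2); other prey at levels: sp10 1, sp9 1 → level 3.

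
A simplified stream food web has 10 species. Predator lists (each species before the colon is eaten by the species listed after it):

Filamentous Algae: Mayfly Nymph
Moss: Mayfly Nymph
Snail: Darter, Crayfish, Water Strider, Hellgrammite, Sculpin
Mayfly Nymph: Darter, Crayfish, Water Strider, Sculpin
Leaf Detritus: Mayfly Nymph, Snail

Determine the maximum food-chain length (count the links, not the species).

2 links

One longest chain: Filamentous Algae → Mayfly Nymph → Darter.
It has 3 species and 2 links.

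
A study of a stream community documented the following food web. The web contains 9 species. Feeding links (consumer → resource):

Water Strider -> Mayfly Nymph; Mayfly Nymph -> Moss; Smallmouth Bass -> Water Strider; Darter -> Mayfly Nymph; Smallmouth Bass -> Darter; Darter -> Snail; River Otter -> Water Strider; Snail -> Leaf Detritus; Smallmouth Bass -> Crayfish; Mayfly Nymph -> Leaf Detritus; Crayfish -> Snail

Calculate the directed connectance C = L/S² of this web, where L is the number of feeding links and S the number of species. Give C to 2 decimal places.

C = 0.14

The web has S = 9 species and L = 11 feeding links.
C = L / S² = 11 / 81 = 0.1358 ≈ 0.14.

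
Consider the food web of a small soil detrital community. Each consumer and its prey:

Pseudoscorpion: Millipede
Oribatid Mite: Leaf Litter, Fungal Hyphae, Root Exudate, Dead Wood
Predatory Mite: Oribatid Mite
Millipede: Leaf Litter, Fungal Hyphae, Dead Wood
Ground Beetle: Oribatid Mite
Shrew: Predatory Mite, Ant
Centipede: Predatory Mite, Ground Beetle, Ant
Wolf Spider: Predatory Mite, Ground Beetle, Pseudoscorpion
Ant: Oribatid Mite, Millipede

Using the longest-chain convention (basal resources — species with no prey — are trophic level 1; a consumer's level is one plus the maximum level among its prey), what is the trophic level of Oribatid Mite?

Trophic level 2

Leaf Litter has no prey (basal) → level 1.
Oribatid Mite eats Leaf Litter (level 1); other prey at levels: Fungal Hyphae 1, Root Exudate 1, Dead Wood 1 → level 2.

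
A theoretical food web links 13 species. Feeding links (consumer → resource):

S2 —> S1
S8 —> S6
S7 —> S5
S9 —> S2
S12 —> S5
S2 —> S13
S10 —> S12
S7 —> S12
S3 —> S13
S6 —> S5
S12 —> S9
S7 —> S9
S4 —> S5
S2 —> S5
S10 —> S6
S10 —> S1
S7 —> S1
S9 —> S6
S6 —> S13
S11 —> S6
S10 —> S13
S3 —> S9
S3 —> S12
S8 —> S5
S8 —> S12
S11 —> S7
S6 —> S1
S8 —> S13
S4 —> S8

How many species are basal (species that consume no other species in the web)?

3

Basal species (no prey listed): S5, S13, S1.
Count: 3.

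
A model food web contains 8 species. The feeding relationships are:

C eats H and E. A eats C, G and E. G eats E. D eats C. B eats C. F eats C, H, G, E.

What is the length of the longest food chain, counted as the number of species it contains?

3 species

One longest chain: E → C → B.
It has 3 species and 2 links.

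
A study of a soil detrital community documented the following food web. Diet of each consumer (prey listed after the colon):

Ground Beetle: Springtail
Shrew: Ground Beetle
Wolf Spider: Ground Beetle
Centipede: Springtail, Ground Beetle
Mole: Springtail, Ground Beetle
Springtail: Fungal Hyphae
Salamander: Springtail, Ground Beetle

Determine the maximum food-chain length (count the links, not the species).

One longest chain: Fungal Hyphae → Springtail → Ground Beetle → Mole.
It has 4 species and 3 links.

3 links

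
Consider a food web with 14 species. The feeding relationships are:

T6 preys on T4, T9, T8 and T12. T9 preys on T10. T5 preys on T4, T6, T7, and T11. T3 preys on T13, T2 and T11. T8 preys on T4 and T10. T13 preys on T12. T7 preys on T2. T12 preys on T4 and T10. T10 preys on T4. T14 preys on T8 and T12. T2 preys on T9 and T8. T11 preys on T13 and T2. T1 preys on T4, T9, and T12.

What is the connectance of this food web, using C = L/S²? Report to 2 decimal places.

The web has S = 14 species and L = 28 feeding links.
C = L / S² = 28 / 196 = 0.1429 ≈ 0.14.

C = 0.14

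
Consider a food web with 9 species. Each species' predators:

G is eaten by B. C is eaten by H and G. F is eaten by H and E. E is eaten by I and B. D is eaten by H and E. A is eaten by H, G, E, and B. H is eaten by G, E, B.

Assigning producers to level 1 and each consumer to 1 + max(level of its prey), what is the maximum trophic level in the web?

Producers (level 1): A, C, D, F.
A → H → E → B gives B level 4.
No species has a prey at level 4, so no species reaches level 5.

4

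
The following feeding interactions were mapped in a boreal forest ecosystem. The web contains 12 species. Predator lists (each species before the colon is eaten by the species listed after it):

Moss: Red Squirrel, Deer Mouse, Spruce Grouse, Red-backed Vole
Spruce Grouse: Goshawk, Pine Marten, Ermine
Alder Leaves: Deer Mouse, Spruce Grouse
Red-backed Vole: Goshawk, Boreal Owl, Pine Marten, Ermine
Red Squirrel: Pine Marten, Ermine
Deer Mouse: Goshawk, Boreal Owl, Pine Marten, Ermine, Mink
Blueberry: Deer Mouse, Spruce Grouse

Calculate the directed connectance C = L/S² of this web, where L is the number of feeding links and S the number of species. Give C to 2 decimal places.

C = 0.15

The web has S = 12 species and L = 22 feeding links.
C = L / S² = 22 / 144 = 0.1528 ≈ 0.15.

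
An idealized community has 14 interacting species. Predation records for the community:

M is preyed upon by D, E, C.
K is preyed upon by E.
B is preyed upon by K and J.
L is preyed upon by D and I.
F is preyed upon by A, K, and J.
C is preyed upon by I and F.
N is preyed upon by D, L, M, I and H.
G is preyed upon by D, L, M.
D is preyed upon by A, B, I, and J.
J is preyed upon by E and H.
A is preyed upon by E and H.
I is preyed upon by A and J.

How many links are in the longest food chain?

One longest chain: N → M → C → F → A → H.
It has 6 species and 5 links.

5 links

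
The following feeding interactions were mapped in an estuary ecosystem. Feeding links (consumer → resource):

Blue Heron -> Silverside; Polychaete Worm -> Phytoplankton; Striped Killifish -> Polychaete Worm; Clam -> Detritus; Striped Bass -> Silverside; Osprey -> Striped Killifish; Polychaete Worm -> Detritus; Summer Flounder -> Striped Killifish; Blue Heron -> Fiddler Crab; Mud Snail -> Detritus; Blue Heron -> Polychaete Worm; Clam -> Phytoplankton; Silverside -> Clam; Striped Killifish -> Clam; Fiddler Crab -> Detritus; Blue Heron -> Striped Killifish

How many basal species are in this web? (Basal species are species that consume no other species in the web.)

Basal species (no prey listed): Phytoplankton, Detritus.
Count: 2.

2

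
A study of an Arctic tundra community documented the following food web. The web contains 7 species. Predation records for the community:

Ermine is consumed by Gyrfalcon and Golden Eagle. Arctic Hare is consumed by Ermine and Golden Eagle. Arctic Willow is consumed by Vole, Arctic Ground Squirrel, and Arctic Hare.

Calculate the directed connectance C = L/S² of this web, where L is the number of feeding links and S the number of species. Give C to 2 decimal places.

The web has S = 7 species and L = 7 feeding links.
C = L / S² = 7 / 49 = 0.1429 ≈ 0.14.

C = 0.14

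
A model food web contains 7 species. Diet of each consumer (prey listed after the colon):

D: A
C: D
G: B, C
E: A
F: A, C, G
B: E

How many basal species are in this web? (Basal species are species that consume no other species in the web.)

Basal species (no prey listed): A.
Count: 1.

1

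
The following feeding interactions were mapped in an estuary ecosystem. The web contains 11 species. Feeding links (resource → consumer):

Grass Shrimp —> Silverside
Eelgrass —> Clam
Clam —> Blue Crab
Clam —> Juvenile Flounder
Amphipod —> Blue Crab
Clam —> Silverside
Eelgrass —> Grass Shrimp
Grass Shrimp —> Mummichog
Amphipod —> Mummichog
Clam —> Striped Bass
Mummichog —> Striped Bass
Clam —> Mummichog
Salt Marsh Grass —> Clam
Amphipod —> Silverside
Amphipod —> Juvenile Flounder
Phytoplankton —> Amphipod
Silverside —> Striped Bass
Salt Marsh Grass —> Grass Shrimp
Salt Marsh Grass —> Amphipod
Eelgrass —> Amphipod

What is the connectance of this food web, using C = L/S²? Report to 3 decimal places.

C = 0.165

The web has S = 11 species and L = 20 feeding links.
C = L / S² = 20 / 121 = 0.1653 ≈ 0.165.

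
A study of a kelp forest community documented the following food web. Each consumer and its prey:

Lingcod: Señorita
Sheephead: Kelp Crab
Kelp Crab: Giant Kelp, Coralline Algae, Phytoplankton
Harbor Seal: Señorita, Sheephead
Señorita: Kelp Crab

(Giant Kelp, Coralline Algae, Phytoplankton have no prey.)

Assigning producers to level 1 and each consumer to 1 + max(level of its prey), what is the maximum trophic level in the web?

4

Producers (level 1): Giant Kelp, Coralline Algae, Phytoplankton.
Giant Kelp → Kelp Crab → Señorita → Harbor Seal gives Harbor Seal level 4.
No species has a prey at level 4, so no species reaches level 5.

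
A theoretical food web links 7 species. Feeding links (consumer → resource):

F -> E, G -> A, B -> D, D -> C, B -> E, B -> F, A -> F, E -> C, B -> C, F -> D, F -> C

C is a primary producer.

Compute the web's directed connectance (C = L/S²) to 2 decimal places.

The web has S = 7 species and L = 11 feeding links.
C = L / S² = 11 / 49 = 0.2245 ≈ 0.22.

C = 0.22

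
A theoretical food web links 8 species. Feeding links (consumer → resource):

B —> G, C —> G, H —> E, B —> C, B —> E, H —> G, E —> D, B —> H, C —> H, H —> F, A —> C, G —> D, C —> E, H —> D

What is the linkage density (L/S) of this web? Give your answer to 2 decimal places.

There are L = 14 links among S = 8 species.
L/S = 14/8 = 1.7500 ≈ 1.75.

L/S = 1.75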